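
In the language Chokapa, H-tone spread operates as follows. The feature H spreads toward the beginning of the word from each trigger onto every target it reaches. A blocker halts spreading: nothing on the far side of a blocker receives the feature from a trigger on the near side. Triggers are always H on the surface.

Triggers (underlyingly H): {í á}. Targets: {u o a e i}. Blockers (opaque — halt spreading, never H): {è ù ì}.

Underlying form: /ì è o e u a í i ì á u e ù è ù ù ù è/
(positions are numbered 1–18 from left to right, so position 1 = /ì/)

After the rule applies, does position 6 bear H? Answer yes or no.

From /í/ at 7 leftward: 6 /a/ → H; 5 /u/ → H; 4 /e/ → H; 3 /o/ → H; 2 /è/ blocks.
From /á/ at 10 leftward: 9 /ì/ blocks.
Targets with no active source: positions 8 11 12 stay [-high tone].
H positions on the surface: 3 4 5 6 7 10.

yes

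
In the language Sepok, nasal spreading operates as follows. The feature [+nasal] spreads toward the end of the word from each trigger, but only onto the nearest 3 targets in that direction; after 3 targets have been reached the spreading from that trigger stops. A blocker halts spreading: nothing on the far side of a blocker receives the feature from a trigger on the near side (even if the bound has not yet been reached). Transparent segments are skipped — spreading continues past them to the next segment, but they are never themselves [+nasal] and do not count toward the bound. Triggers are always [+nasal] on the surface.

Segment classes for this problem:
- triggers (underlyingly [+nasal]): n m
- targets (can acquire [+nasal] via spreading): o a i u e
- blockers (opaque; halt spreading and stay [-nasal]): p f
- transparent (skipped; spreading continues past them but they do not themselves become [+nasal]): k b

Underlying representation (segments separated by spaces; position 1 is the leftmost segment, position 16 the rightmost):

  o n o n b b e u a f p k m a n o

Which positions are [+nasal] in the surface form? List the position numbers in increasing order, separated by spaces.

From /n/ at 2 rightward: 3 /o/ → [+nasal]; 4 /n/ is itself a trigger — this domain ends here.
From /n/ at 4 rightward: 5 /b/ transparent; 6 /b/ transparent; 7 /e/ → [+nasal]; 8 /u/ → [+nasal]; 9 /a/ → [+nasal]; bound reached.
From /m/ at 13 rightward: 14 /a/ → [+nasal]; 15 /n/ is itself a trigger — this domain ends here.
From /n/ at 15 rightward: 16 /o/ → [+nasal]; word edge.
Target with no active source: position 1 stays [-nasal].

2 3 4 7 8 9 13 14 15 16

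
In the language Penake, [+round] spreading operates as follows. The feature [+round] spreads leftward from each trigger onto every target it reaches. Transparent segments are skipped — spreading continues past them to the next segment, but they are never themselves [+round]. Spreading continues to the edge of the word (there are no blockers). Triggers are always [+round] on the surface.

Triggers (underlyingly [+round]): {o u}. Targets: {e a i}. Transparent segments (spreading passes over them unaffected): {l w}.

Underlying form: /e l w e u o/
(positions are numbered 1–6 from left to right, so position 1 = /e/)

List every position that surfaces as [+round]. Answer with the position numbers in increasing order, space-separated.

1 4 5 6

From /u/ at 5 leftward: 4 /e/ → [+round]; 3 /w/ transparent; 2 /l/ transparent; 1 /e/ → [+round]; word edge.
From /o/ at 6 leftward: 5 /u/ is itself a trigger — this domain ends here.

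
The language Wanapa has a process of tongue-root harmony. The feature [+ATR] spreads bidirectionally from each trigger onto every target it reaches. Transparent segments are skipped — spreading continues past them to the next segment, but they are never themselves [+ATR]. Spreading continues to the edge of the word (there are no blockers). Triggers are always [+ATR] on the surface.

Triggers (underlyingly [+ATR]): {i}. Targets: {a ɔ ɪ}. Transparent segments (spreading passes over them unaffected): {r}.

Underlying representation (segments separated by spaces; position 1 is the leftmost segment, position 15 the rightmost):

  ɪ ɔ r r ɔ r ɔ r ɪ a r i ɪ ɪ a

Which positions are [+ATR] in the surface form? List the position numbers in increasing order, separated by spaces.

1 2 5 7 9 10 12 13 14 15

From /i/ at 12 rightward: 13 /ɪ/ → [+ATR]; 14 /ɪ/ → [+ATR]; 15 /a/ → [+ATR]; word edge.
From /i/ at 12 leftward: 11 /r/ transparent; 10 /a/ → [+ATR]; 9 /ɪ/ → [+ATR]; 8 /r/ transparent; 7 /ɔ/ → [+ATR]; 6 /r/ transparent; 5 /ɔ/ → [+ATR]; 4 /r/ transparent; 3 /r/ transparent; 2 /ɔ/ → [+ATR]; 1 /ɪ/ → [+ATR]; word edge.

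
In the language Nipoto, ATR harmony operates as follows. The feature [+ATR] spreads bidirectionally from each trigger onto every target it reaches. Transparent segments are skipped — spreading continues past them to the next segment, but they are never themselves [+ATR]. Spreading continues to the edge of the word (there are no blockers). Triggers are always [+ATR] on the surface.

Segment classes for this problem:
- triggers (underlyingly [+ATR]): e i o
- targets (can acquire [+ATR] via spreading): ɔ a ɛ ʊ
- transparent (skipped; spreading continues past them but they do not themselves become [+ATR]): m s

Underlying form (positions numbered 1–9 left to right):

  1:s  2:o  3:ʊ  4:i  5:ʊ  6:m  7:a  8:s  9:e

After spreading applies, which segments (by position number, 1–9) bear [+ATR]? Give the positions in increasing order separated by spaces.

2 3 4 5 7 9

From /o/ at 2 rightward: 3 /ʊ/ → [+ATR]; 4 /i/ is itself a trigger — this domain ends here.
From /o/ at 2 leftward: 1 /s/ transparent; word edge.
From /i/ at 4 rightward: 5 /ʊ/ → [+ATR]; 6 /m/ transparent; 7 /a/ → [+ATR]; 8 /s/ transparent; 9 /e/ is itself a trigger — this domain ends here.
From /i/ at 4 leftward: 3 /ʊ/ → [+ATR]; 2 /o/ is itself a trigger — this domain ends here.
From /e/ at 9 rightward: word edge.
From /e/ at 9 leftward: 8 /s/ transparent; 7 /a/ → [+ATR]; 6 /m/ transparent; 5 /ʊ/ → [+ATR]; 4 /i/ is itself a trigger — this domain ends here.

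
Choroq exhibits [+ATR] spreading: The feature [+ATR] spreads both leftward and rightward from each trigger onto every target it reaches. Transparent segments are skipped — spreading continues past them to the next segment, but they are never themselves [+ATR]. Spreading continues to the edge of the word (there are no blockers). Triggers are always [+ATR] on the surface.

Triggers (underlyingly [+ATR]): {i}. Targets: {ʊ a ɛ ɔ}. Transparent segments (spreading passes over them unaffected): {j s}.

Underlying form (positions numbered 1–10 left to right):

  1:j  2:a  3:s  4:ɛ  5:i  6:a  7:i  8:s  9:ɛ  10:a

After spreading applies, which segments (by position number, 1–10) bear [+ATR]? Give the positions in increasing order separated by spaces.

2 4 5 6 7 9 10

From /i/ at 5 rightward: 6 /a/ → [+ATR]; 7 /i/ is itself a trigger — this domain ends here.
From /i/ at 5 leftward: 4 /ɛ/ → [+ATR]; 3 /s/ transparent; 2 /a/ → [+ATR]; 1 /j/ transparent; word edge.
From /i/ at 7 rightward: 8 /s/ transparent; 9 /ɛ/ → [+ATR]; 10 /a/ → [+ATR]; word edge.
From /i/ at 7 leftward: 6 /a/ → [+ATR]; 5 /i/ is itself a trigger — this domain ends here.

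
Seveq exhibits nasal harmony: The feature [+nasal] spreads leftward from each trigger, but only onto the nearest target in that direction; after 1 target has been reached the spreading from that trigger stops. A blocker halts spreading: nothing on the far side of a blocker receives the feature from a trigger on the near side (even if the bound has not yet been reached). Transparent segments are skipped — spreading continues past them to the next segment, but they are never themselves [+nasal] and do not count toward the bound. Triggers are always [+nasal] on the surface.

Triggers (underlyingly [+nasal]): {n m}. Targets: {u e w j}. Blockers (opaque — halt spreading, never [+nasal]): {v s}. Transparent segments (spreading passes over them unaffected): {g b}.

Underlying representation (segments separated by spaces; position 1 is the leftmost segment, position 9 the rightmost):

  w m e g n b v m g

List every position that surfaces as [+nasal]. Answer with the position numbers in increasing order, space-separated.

1 2 3 5 8

From /m/ at 2 leftward: 1 /w/ → [+nasal]; bound reached.
From /n/ at 5 leftward: 4 /g/ transparent; 3 /e/ → [+nasal]; bound reached.
From /m/ at 8 leftward: 7 /v/ blocks.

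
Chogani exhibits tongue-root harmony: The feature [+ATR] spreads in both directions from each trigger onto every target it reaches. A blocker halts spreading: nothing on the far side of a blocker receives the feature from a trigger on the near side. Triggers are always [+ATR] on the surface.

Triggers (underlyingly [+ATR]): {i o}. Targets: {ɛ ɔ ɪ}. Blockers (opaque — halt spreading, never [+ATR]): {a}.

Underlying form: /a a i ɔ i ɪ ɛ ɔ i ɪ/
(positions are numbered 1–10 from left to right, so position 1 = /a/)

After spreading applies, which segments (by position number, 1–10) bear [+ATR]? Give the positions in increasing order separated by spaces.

From /i/ at 3 rightward: 4 /ɔ/ → [+ATR]; 5 /i/ is itself a trigger — this domain ends here.
From /i/ at 3 leftward: 2 /a/ blocks.
From /i/ at 5 rightward: 6 /ɪ/ → [+ATR]; 7 /ɛ/ → [+ATR]; 8 /ɔ/ → [+ATR]; 9 /i/ is itself a trigger — this domain ends here.
From /i/ at 5 leftward: 4 /ɔ/ → [+ATR]; 3 /i/ is itself a trigger — this domain ends here.
From /i/ at 9 rightward: 10 /ɪ/ → [+ATR]; word edge.
From /i/ at 9 leftward: 8 /ɔ/ → [+ATR]; 7 /ɛ/ → [+ATR]; 6 /ɪ/ → [+ATR]; 5 /i/ is itself a trigger — this domain ends here.

3 4 5 6 7 8 9 10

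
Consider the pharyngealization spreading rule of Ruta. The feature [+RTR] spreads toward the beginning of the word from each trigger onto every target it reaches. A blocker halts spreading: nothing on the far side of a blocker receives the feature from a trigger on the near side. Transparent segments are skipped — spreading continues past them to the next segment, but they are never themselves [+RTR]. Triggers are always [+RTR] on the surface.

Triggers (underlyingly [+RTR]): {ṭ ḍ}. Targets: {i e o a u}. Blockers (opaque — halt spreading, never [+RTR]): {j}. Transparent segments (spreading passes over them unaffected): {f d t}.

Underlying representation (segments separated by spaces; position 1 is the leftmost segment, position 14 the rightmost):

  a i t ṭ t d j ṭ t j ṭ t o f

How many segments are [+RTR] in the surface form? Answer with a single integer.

5

From /ṭ/ at 4 leftward: 3 /t/ transparent; 2 /i/ → [+RTR]; 1 /a/ → [+RTR]; word edge.
From /ṭ/ at 8 leftward: 7 /j/ blocks.
From /ṭ/ at 11 leftward: 10 /j/ blocks.
Target with no active source: position 13 stays [-emphatic].
[+RTR] positions on the surface: 1 2 4 8 11.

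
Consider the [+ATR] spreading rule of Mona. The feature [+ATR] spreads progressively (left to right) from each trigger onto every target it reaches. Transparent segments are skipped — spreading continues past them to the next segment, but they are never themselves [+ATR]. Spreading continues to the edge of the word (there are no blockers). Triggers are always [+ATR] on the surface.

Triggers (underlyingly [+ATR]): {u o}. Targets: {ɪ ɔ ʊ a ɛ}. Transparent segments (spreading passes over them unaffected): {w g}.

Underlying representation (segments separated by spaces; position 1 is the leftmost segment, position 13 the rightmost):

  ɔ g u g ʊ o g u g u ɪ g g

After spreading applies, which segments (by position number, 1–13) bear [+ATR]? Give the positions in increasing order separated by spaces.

From /u/ at 3 rightward: 4 /g/ transparent; 5 /ʊ/ → [+ATR]; 6 /o/ is itself a trigger — this domain ends here.
From /o/ at 6 rightward: 7 /g/ transparent; 8 /u/ is itself a trigger — this domain ends here.
From /u/ at 8 rightward: 9 /g/ transparent; 10 /u/ is itself a trigger — this domain ends here.
From /u/ at 10 rightward: 11 /ɪ/ → [+ATR]; 12 /g/ transparent; 13 /g/ transparent; word edge.
Target with no active source: position 1 stays [-ATR].

3 5 6 8 10 11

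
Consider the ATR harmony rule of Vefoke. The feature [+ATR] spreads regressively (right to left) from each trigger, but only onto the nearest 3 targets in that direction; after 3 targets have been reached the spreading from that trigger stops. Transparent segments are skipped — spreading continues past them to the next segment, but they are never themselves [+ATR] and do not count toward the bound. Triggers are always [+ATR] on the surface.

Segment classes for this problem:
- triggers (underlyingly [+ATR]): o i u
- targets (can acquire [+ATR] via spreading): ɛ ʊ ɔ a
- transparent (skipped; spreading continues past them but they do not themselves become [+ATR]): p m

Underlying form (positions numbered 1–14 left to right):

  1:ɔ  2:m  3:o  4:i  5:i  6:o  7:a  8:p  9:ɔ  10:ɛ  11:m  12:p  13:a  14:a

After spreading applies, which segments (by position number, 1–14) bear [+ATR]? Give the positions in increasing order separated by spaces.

1 3 4 5 6

From /o/ at 3 leftward: 2 /m/ transparent; 1 /ɔ/ → [+ATR]; word edge.
From /i/ at 4 leftward: 3 /o/ is itself a trigger — this domain ends here.
From /i/ at 5 leftward: 4 /i/ is itself a trigger — this domain ends here.
From /o/ at 6 leftward: 5 /i/ is itself a trigger — this domain ends here.
Targets with no active source: positions 7 9 10 13 14 stay [-ATR].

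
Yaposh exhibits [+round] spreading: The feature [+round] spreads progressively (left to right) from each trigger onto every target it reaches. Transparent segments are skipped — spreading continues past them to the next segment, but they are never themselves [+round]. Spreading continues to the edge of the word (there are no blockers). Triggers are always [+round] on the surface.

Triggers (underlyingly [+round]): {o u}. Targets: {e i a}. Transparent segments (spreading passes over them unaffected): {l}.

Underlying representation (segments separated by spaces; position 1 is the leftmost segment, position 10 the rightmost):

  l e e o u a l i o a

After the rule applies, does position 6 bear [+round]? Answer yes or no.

From /o/ at 4 rightward: 5 /u/ is itself a trigger — this domain ends here.
From /u/ at 5 rightward: 6 /a/ → [+round]; 7 /l/ transparent; 8 /i/ → [+round]; 9 /o/ is itself a trigger — this domain ends here.
From /o/ at 9 rightward: 10 /a/ → [+round]; word edge.
Targets with no active source: positions 2 3 stay [-round].
[+round] positions on the surface: 4 5 6 8 9 10.

yes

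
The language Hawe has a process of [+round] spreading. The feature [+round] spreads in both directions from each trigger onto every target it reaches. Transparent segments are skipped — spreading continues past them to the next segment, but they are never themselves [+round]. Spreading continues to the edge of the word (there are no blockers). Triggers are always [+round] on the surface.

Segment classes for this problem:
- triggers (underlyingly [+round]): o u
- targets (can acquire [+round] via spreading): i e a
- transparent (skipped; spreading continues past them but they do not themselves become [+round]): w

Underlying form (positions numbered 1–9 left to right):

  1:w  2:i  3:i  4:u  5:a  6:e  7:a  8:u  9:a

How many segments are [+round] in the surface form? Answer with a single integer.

From /u/ at 4 rightward: 5 /a/ → [+round]; 6 /e/ → [+round]; 7 /a/ → [+round]; 8 /u/ is itself a trigger — this domain ends here.
From /u/ at 4 leftward: 3 /i/ → [+round]; 2 /i/ → [+round]; 1 /w/ transparent; word edge.
From /u/ at 8 rightward: 9 /a/ → [+round]; word edge.
From /u/ at 8 leftward: 7 /a/ → [+round]; 6 /e/ → [+round]; 5 /a/ → [+round]; 4 /u/ is itself a trigger — this domain ends here.
[+round] positions on the surface: 2 3 4 5 6 7 8 9.

8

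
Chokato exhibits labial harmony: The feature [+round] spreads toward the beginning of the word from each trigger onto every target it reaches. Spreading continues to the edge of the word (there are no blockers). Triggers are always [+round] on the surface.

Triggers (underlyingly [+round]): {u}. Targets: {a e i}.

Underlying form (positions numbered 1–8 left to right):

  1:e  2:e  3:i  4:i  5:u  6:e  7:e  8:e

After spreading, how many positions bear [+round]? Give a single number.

From /u/ at 5 leftward: 4 /i/ → [+round]; 3 /i/ → [+round]; 2 /e/ → [+round]; 1 /e/ → [+round]; word edge.
Targets with no active source: positions 6 7 8 stay [-round].
[+round] positions on the surface: 1 2 3 4 5.

5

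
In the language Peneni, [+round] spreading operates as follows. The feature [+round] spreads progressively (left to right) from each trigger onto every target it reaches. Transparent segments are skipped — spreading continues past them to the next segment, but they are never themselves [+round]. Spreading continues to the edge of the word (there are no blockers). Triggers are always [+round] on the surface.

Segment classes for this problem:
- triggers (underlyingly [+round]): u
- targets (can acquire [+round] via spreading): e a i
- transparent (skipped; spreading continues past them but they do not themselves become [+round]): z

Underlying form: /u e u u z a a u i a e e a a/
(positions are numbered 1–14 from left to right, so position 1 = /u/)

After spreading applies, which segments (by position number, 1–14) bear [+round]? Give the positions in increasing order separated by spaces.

From /u/ at 1 rightward: 2 /e/ → [+round]; 3 /u/ is itself a trigger — this domain ends here.
From /u/ at 3 rightward: 4 /u/ is itself a trigger — this domain ends here.
From /u/ at 4 rightward: 5 /z/ transparent; 6 /a/ → [+round]; 7 /a/ → [+round]; 8 /u/ is itself a trigger — this domain ends here.
From /u/ at 8 rightward: 9 /i/ → [+round]; 10 /a/ → [+round]; 11 /e/ → [+round]; 12 /e/ → [+round]; 13 /a/ → [+round]; 14 /a/ → [+round]; word edge.

1 2 3 4 6 7 8 9 10 11 12 13 14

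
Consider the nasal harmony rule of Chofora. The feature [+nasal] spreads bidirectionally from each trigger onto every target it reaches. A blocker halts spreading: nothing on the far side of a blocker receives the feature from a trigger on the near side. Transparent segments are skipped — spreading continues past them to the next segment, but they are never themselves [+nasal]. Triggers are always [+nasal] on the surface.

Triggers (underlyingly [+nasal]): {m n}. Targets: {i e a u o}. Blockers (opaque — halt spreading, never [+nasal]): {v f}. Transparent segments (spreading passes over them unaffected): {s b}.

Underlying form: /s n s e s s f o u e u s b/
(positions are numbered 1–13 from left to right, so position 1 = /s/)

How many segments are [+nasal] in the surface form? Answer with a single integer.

2

From /n/ at 2 rightward: 3 /s/ transparent; 4 /e/ → [+nasal]; 5 /s/ transparent; 6 /s/ transparent; 7 /f/ blocks.
From /n/ at 2 leftward: 1 /s/ transparent; word edge.
Targets with no active source: positions 8 9 10 11 stay [-nasal].
[+nasal] positions on the surface: 2 4.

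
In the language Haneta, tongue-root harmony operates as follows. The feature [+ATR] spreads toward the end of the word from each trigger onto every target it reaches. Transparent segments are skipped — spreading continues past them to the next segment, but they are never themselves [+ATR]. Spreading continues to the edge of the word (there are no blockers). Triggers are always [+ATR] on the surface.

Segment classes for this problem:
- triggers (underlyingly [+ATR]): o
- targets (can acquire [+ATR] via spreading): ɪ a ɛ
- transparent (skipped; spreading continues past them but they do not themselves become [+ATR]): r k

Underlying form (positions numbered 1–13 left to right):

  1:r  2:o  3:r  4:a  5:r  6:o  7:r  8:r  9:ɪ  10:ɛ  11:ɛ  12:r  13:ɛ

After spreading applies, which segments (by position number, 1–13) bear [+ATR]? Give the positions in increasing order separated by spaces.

From /o/ at 2 rightward: 3 /r/ transparent; 4 /a/ → [+ATR]; 5 /r/ transparent; 6 /o/ is itself a trigger — this domain ends here.
From /o/ at 6 rightward: 7 /r/ transparent; 8 /r/ transparent; 9 /ɪ/ → [+ATR]; 10 /ɛ/ → [+ATR]; 11 /ɛ/ → [+ATR]; 12 /r/ transparent; 13 /ɛ/ → [+ATR]; word edge.

2 4 6 9 10 11 13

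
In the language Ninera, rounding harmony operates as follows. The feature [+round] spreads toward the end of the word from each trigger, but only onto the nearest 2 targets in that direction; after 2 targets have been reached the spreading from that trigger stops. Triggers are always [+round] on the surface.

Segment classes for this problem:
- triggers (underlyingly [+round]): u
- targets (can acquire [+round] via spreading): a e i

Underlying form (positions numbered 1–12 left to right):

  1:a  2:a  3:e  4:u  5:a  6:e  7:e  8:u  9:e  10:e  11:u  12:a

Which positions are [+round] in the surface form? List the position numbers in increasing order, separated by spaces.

4 5 6 8 9 10 11 12

From /u/ at 4 rightward: 5 /a/ → [+round]; 6 /e/ → [+round]; bound reached.
From /u/ at 8 rightward: 9 /e/ → [+round]; 10 /e/ → [+round]; bound reached.
From /u/ at 11 rightward: 12 /a/ → [+round]; word edge.
Targets with no active source: positions 1 2 3 7 stay [-round].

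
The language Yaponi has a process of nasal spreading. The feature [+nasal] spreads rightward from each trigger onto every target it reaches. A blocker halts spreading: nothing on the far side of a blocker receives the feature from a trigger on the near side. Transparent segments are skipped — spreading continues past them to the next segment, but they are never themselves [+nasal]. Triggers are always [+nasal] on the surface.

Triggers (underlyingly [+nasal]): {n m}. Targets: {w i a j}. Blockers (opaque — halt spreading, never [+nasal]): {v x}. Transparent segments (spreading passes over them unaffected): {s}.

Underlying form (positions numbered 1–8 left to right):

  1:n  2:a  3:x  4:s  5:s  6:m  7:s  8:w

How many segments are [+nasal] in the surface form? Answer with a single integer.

From /n/ at 1 rightward: 2 /a/ → [+nasal]; 3 /x/ blocks.
From /m/ at 6 rightward: 7 /s/ transparent; 8 /w/ → [+nasal]; word edge.
[+nasal] positions on the surface: 1 2 6 8.

4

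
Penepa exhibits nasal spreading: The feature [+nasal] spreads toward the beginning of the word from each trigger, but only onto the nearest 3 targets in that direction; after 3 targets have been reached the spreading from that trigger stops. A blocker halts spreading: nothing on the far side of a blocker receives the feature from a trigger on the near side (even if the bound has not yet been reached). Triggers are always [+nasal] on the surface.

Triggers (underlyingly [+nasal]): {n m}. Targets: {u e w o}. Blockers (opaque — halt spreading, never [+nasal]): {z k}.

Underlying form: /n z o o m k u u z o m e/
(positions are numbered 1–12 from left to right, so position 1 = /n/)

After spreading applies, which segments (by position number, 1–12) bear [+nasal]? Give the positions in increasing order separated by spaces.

From /n/ at 1 leftward: word edge.
From /m/ at 5 leftward: 4 /o/ → [+nasal]; 3 /o/ → [+nasal]; 2 /z/ blocks.
From /m/ at 11 leftward: 10 /o/ → [+nasal]; 9 /z/ blocks.
Targets with no active source: positions 7 8 12 stay [-nasal].

1 3 4 5 10 11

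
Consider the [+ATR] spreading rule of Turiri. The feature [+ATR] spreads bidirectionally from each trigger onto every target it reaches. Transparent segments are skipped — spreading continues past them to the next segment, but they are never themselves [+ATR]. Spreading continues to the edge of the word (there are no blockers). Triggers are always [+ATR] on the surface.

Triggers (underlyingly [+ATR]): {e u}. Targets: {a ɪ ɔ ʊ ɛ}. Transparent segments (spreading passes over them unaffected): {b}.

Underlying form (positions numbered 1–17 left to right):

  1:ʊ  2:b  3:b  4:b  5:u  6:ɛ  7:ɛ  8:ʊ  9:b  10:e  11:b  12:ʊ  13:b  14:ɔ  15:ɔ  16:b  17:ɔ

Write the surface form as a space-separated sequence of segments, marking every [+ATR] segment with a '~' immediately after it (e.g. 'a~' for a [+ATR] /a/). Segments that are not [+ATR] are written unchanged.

From /u/ at 5 rightward: 6 /ɛ/ → [+ATR]; 7 /ɛ/ → [+ATR]; 8 /ʊ/ → [+ATR]; 9 /b/ transparent; 10 /e/ is itself a trigger — this domain ends here.
From /u/ at 5 leftward: 4 /b/ transparent; 3 /b/ transparent; 2 /b/ transparent; 1 /ʊ/ → [+ATR]; word edge.
From /e/ at 10 rightward: 11 /b/ transparent; 12 /ʊ/ → [+ATR]; 13 /b/ transparent; 14 /ɔ/ → [+ATR]; 15 /ɔ/ → [+ATR]; 16 /b/ transparent; 17 /ɔ/ → [+ATR]; word edge.
From /e/ at 10 leftward: 9 /b/ transparent; 8 /ʊ/ → [+ATR]; 7 /ɛ/ → [+ATR]; 6 /ɛ/ → [+ATR]; 5 /u/ is itself a trigger — this domain ends here.
[+ATR] positions on the surface: 1 5 6 7 8 10 12 14 15 17.

ʊ~ b b b u~ ɛ~ ɛ~ ʊ~ b e~ b ʊ~ b ɔ~ ɔ~ b ɔ~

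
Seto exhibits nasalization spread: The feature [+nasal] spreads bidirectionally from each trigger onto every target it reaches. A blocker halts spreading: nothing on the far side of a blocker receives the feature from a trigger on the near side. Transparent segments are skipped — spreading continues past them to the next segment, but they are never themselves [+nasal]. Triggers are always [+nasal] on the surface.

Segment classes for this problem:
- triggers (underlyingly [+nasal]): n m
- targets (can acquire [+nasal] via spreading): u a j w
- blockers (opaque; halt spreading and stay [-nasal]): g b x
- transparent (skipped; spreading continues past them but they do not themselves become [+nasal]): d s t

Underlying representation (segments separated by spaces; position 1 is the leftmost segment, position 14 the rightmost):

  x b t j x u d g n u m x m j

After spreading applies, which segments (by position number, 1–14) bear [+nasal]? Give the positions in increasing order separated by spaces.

9 10 11 13 14

From /n/ at 9 rightward: 10 /u/ → [+nasal]; 11 /m/ is itself a trigger — this domain ends here.
From /n/ at 9 leftward: 8 /g/ blocks.
From /m/ at 11 rightward: 12 /x/ blocks.
From /m/ at 11 leftward: 10 /u/ → [+nasal]; 9 /n/ is itself a trigger — this domain ends here.
From /m/ at 13 rightward: 14 /j/ → [+nasal]; word edge.
From /m/ at 13 leftward: 12 /x/ blocks.
Targets with no active source: positions 4 6 stay [-nasal].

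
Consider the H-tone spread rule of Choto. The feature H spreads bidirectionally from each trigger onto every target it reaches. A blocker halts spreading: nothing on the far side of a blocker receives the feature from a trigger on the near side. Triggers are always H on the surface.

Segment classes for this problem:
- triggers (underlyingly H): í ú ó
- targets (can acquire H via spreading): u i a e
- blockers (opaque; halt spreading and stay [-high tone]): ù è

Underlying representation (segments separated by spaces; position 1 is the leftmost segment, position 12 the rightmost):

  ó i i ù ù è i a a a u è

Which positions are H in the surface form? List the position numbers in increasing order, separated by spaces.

From /ó/ at 1 rightward: 2 /i/ → H; 3 /i/ → H; 4 /ù/ blocks.
From /ó/ at 1 leftward: word edge.
Targets with no active source: positions 7 8 9 10 11 stay [-high tone].

1 2 3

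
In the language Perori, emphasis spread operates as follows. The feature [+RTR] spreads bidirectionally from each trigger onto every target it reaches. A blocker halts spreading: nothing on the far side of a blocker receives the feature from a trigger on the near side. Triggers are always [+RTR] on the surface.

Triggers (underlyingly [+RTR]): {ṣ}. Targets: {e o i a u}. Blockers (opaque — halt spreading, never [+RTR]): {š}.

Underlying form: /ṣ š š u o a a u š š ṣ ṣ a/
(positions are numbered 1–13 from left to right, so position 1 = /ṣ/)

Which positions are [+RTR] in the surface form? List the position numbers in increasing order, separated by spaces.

From /ṣ/ at 1 rightward: 2 /š/ blocks.
From /ṣ/ at 1 leftward: word edge.
From /ṣ/ at 11 rightward: 12 /ṣ/ is itself a trigger — this domain ends here.
From /ṣ/ at 11 leftward: 10 /š/ blocks.
From /ṣ/ at 12 rightward: 13 /a/ → [+RTR]; word edge.
From /ṣ/ at 12 leftward: 11 /ṣ/ is itself a trigger — this domain ends here.
Targets with no active source: positions 4 5 6 7 8 stay [-emphatic].

1 11 12 13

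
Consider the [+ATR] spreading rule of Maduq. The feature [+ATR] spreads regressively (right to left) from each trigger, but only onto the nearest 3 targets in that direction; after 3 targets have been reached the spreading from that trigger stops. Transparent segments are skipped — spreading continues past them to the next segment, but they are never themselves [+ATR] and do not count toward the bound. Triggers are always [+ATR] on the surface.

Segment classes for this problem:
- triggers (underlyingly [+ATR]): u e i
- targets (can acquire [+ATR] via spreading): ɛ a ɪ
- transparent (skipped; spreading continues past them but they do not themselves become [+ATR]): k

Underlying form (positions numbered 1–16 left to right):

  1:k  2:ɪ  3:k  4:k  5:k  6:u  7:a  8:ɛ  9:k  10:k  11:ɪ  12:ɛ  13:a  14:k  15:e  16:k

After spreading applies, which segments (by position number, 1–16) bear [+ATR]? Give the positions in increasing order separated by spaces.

2 6 11 12 13 15

From /u/ at 6 leftward: 5 /k/ transparent; 4 /k/ transparent; 3 /k/ transparent; 2 /ɪ/ → [+ATR]; 1 /k/ transparent; word edge.
From /e/ at 15 leftward: 14 /k/ transparent; 13 /a/ → [+ATR]; 12 /ɛ/ → [+ATR]; 11 /ɪ/ → [+ATR]; bound reached.
Targets with no active source: positions 7 8 stay [-ATR].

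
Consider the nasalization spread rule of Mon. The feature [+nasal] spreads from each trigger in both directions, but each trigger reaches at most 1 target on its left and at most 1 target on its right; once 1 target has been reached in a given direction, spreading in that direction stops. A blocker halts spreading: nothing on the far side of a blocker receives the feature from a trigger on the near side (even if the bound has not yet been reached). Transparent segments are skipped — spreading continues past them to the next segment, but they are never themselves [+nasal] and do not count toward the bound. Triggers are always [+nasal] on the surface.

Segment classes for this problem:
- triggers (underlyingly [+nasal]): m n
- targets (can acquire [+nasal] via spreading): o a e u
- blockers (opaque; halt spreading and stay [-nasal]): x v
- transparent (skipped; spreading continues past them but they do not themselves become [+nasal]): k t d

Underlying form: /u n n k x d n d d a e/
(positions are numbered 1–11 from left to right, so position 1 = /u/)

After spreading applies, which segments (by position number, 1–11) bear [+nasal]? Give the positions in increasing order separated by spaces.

1 2 3 7 10

From /n/ at 2 rightward: 3 /n/ is itself a trigger — this domain ends here.
From /n/ at 2 leftward: 1 /u/ → [+nasal]; bound reached.
From /n/ at 3 rightward: 4 /k/ transparent; 5 /x/ blocks.
From /n/ at 3 leftward: 2 /n/ is itself a trigger — this domain ends here.
From /n/ at 7 rightward: 8 /d/ transparent; 9 /d/ transparent; 10 /a/ → [+nasal]; bound reached.
From /n/ at 7 leftward: 6 /d/ transparent; 5 /x/ blocks.
Target with no active source: position 11 stays [-nasal].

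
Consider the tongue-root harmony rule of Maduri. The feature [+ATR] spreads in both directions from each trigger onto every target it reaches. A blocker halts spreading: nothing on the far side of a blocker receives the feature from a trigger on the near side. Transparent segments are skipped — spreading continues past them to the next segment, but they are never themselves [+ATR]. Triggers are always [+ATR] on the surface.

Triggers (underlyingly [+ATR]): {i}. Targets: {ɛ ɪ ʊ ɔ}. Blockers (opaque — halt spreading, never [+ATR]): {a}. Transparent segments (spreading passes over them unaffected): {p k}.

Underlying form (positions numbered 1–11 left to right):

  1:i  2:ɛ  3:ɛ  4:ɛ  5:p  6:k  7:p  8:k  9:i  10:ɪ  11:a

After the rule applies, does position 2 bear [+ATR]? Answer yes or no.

yes

From /i/ at 1 rightward: 2 /ɛ/ → [+ATR]; 3 /ɛ/ → [+ATR]; 4 /ɛ/ → [+ATR]; 5 /p/ transparent; 6 /k/ transparent; 7 /p/ transparent; 8 /k/ transparent; 9 /i/ is itself a trigger — this domain ends here.
From /i/ at 1 leftward: word edge.
From /i/ at 9 rightward: 10 /ɪ/ → [+ATR]; 11 /a/ blocks.
From /i/ at 9 leftward: 8 /k/ transparent; 7 /p/ transparent; 6 /k/ transparent; 5 /p/ transparent; 4 /ɛ/ → [+ATR]; 3 /ɛ/ → [+ATR]; 2 /ɛ/ → [+ATR]; 1 /i/ is itself a trigger — this domain ends here.
[+ATR] positions on the surface: 1 2 3 4 9 10.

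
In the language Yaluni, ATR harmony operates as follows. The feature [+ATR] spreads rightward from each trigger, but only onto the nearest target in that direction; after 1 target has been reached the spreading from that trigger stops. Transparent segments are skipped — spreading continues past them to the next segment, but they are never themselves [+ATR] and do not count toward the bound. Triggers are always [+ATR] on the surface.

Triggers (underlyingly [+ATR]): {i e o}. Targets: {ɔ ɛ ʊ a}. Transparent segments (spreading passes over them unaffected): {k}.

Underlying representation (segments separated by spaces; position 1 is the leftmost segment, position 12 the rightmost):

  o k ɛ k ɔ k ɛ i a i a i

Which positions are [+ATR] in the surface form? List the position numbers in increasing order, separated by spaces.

1 3 8 9 10 11 12

From /o/ at 1 rightward: 2 /k/ transparent; 3 /ɛ/ → [+ATR]; bound reached.
From /i/ at 8 rightward: 9 /a/ → [+ATR]; bound reached.
From /i/ at 10 rightward: 11 /a/ → [+ATR]; bound reached.
From /i/ at 12 rightward: word edge.
Targets with no active source: positions 5 7 stay [-ATR].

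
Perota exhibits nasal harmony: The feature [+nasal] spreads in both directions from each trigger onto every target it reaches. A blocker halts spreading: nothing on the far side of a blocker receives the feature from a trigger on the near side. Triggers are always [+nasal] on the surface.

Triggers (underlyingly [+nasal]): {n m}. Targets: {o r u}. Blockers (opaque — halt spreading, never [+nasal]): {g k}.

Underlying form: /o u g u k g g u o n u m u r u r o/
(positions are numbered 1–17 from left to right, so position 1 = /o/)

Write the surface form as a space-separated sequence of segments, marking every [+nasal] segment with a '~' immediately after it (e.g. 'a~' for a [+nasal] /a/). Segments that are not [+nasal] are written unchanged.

o u g u k g g u~ o~ n~ u~ m~ u~ r~ u~ r~ o~

From /n/ at 10 rightward: 11 /u/ → [+nasal]; 12 /m/ is itself a trigger — this domain ends here.
From /n/ at 10 leftward: 9 /o/ → [+nasal]; 8 /u/ → [+nasal]; 7 /g/ blocks.
From /m/ at 12 rightward: 13 /u/ → [+nasal]; 14 /r/ → [+nasal]; 15 /u/ → [+nasal]; 16 /r/ → [+nasal]; 17 /o/ → [+nasal]; word edge.
From /m/ at 12 leftward: 11 /u/ → [+nasal]; 10 /n/ is itself a trigger — this domain ends here.
Targets with no active source: positions 1 2 4 stay [-nasal].
[+nasal] positions on the surface: 8 9 10 11 12 13 14 15 16 17.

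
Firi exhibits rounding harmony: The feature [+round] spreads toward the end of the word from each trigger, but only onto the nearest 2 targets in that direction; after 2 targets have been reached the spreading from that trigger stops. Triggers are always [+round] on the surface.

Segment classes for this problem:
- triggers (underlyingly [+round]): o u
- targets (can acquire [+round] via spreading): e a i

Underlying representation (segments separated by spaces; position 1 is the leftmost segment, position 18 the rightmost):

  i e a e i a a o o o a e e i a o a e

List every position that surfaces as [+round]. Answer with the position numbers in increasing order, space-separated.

From /o/ at 8 rightward: 9 /o/ is itself a trigger — this domain ends here.
From /o/ at 9 rightward: 10 /o/ is itself a trigger — this domain ends here.
From /o/ at 10 rightward: 11 /a/ → [+round]; 12 /e/ → [+round]; bound reached.
From /o/ at 16 rightward: 17 /a/ → [+round]; 18 /e/ → [+round]; bound reached.
Targets with no active source: positions 1 2 3 4 5 6 7 13 14 15 stay [-round].

8 9 10 11 12 16 17 18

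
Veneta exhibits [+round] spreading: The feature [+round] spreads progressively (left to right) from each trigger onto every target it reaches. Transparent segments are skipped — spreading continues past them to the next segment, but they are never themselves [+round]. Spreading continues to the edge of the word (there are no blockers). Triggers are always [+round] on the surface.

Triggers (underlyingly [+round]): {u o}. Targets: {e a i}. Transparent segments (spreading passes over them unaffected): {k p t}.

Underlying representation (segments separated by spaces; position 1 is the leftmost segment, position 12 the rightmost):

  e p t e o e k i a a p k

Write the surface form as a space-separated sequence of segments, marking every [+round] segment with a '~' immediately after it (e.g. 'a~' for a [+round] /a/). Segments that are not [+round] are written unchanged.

e p t e o~ e~ k i~ a~ a~ p k

From /o/ at 5 rightward: 6 /e/ → [+round]; 7 /k/ transparent; 8 /i/ → [+round]; 9 /a/ → [+round]; 10 /a/ → [+round]; 11 /p/ transparent; 12 /k/ transparent; word edge.
Targets with no active source: positions 1 4 stay [-round].
[+round] positions on the surface: 5 6 8 9 10.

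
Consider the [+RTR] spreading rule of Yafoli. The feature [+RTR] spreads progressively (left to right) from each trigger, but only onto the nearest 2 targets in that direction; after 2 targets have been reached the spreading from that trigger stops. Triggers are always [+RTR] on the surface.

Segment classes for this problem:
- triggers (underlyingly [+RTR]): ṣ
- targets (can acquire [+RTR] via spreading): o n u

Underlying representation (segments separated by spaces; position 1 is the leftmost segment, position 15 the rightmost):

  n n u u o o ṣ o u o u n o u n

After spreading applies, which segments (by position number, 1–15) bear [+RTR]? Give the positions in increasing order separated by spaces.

7 8 9

From /ṣ/ at 7 rightward: 8 /o/ → [+RTR]; 9 /u/ → [+RTR]; bound reached.
Targets with no active source: positions 1 2 3 4 5 6 10 11 12 13 14 15 stay [-emphatic].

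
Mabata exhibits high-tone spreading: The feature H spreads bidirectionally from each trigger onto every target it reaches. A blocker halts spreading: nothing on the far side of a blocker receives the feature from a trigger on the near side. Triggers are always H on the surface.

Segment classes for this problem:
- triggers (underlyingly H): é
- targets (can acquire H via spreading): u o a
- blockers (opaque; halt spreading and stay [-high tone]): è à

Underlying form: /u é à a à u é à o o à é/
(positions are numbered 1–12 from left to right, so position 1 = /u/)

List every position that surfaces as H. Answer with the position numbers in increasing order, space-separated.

1 2 6 7 12

From /é/ at 2 rightward: 3 /à/ blocks.
From /é/ at 2 leftward: 1 /u/ → H; word edge.
From /é/ at 7 rightward: 8 /à/ blocks.
From /é/ at 7 leftward: 6 /u/ → H; 5 /à/ blocks.
From /é/ at 12 rightward: word edge.
From /é/ at 12 leftward: 11 /à/ blocks.
Targets with no active source: positions 4 9 10 stay [-high tone].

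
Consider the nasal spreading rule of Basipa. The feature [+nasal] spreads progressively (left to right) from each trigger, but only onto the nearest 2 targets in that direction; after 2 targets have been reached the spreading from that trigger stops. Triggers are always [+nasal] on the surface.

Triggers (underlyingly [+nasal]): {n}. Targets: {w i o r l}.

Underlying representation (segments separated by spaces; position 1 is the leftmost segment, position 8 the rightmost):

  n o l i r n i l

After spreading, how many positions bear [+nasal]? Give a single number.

6

From /n/ at 1 rightward: 2 /o/ → [+nasal]; 3 /l/ → [+nasal]; bound reached.
From /n/ at 6 rightward: 7 /i/ → [+nasal]; 8 /l/ → [+nasal]; bound reached.
Targets with no active source: positions 4 5 stay [-nasal].
[+nasal] positions on the surface: 1 2 3 6 7 8.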